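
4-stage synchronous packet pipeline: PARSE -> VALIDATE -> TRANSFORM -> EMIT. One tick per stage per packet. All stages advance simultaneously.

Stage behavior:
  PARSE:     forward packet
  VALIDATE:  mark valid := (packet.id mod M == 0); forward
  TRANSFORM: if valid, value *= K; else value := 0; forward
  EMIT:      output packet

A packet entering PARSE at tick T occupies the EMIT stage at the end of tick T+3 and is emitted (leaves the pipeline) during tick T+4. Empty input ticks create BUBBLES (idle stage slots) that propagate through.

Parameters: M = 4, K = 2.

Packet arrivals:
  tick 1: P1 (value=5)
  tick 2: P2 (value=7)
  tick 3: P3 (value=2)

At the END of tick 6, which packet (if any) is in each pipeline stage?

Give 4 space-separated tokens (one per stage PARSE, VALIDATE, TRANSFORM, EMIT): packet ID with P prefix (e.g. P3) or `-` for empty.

Tick 1: [PARSE:P1(v=5,ok=F), VALIDATE:-, TRANSFORM:-, EMIT:-] out:-; in:P1
Tick 2: [PARSE:P2(v=7,ok=F), VALIDATE:P1(v=5,ok=F), TRANSFORM:-, EMIT:-] out:-; in:P2
Tick 3: [PARSE:P3(v=2,ok=F), VALIDATE:P2(v=7,ok=F), TRANSFORM:P1(v=0,ok=F), EMIT:-] out:-; in:P3
Tick 4: [PARSE:-, VALIDATE:P3(v=2,ok=F), TRANSFORM:P2(v=0,ok=F), EMIT:P1(v=0,ok=F)] out:-; in:-
Tick 5: [PARSE:-, VALIDATE:-, TRANSFORM:P3(v=0,ok=F), EMIT:P2(v=0,ok=F)] out:P1(v=0); in:-
Tick 6: [PARSE:-, VALIDATE:-, TRANSFORM:-, EMIT:P3(v=0,ok=F)] out:P2(v=0); in:-
At end of tick 6: ['-', '-', '-', 'P3']

Answer: - - - P3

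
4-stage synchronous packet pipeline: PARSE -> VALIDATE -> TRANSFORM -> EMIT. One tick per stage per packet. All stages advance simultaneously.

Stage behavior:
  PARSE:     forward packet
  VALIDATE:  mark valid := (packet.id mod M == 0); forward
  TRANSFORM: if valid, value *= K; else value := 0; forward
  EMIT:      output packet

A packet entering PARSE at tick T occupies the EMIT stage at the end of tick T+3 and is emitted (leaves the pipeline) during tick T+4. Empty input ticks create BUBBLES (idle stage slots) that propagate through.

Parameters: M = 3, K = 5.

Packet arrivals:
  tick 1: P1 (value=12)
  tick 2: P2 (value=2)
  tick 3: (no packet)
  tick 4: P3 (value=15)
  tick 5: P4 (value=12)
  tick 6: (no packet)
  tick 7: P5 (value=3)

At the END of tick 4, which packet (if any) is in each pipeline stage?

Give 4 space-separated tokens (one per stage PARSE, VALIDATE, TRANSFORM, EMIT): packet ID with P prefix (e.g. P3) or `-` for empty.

Tick 1: [PARSE:P1(v=12,ok=F), VALIDATE:-, TRANSFORM:-, EMIT:-] out:-; in:P1
Tick 2: [PARSE:P2(v=2,ok=F), VALIDATE:P1(v=12,ok=F), TRANSFORM:-, EMIT:-] out:-; in:P2
Tick 3: [PARSE:-, VALIDATE:P2(v=2,ok=F), TRANSFORM:P1(v=0,ok=F), EMIT:-] out:-; in:-
Tick 4: [PARSE:P3(v=15,ok=F), VALIDATE:-, TRANSFORM:P2(v=0,ok=F), EMIT:P1(v=0,ok=F)] out:-; in:P3
At end of tick 4: ['P3', '-', 'P2', 'P1']

Answer: P3 - P2 P1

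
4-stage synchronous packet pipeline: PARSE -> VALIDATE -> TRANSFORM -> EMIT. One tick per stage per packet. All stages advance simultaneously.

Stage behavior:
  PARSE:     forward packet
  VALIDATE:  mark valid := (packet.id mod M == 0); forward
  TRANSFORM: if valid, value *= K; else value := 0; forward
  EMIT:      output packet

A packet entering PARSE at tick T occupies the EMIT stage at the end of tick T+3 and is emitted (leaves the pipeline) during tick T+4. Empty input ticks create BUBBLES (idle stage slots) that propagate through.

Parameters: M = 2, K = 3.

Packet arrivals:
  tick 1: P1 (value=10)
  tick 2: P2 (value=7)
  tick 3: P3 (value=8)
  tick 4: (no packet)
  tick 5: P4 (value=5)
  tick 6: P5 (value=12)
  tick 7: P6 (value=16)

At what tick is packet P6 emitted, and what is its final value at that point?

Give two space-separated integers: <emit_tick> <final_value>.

Tick 1: [PARSE:P1(v=10,ok=F), VALIDATE:-, TRANSFORM:-, EMIT:-] out:-; in:P1
Tick 2: [PARSE:P2(v=7,ok=F), VALIDATE:P1(v=10,ok=F), TRANSFORM:-, EMIT:-] out:-; in:P2
Tick 3: [PARSE:P3(v=8,ok=F), VALIDATE:P2(v=7,ok=T), TRANSFORM:P1(v=0,ok=F), EMIT:-] out:-; in:P3
Tick 4: [PARSE:-, VALIDATE:P3(v=8,ok=F), TRANSFORM:P2(v=21,ok=T), EMIT:P1(v=0,ok=F)] out:-; in:-
Tick 5: [PARSE:P4(v=5,ok=F), VALIDATE:-, TRANSFORM:P3(v=0,ok=F), EMIT:P2(v=21,ok=T)] out:P1(v=0); in:P4
Tick 6: [PARSE:P5(v=12,ok=F), VALIDATE:P4(v=5,ok=T), TRANSFORM:-, EMIT:P3(v=0,ok=F)] out:P2(v=21); in:P5
Tick 7: [PARSE:P6(v=16,ok=F), VALIDATE:P5(v=12,ok=F), TRANSFORM:P4(v=15,ok=T), EMIT:-] out:P3(v=0); in:P6
Tick 8: [PARSE:-, VALIDATE:P6(v=16,ok=T), TRANSFORM:P5(v=0,ok=F), EMIT:P4(v=15,ok=T)] out:-; in:-
Tick 9: [PARSE:-, VALIDATE:-, TRANSFORM:P6(v=48,ok=T), EMIT:P5(v=0,ok=F)] out:P4(v=15); in:-
Tick 10: [PARSE:-, VALIDATE:-, TRANSFORM:-, EMIT:P6(v=48,ok=T)] out:P5(v=0); in:-
Tick 11: [PARSE:-, VALIDATE:-, TRANSFORM:-, EMIT:-] out:P6(v=48); in:-
P6: arrives tick 7, valid=True (id=6, id%2=0), emit tick 11, final value 48

Answer: 11 48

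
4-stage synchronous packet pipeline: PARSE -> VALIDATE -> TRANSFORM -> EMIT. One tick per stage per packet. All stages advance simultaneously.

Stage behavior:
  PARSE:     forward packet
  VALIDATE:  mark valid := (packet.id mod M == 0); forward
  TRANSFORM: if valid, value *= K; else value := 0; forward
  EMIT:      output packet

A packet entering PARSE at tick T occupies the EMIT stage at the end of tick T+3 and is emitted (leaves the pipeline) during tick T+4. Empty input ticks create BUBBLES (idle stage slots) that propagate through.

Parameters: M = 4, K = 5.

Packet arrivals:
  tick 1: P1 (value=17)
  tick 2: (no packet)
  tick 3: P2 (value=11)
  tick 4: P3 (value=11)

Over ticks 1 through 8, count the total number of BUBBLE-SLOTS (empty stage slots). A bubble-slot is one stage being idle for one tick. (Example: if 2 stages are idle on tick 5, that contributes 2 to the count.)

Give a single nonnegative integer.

Answer: 20

Derivation:
Tick 1: [PARSE:P1(v=17,ok=F), VALIDATE:-, TRANSFORM:-, EMIT:-] out:-; bubbles=3
Tick 2: [PARSE:-, VALIDATE:P1(v=17,ok=F), TRANSFORM:-, EMIT:-] out:-; bubbles=3
Tick 3: [PARSE:P2(v=11,ok=F), VALIDATE:-, TRANSFORM:P1(v=0,ok=F), EMIT:-] out:-; bubbles=2
Tick 4: [PARSE:P3(v=11,ok=F), VALIDATE:P2(v=11,ok=F), TRANSFORM:-, EMIT:P1(v=0,ok=F)] out:-; bubbles=1
Tick 5: [PARSE:-, VALIDATE:P3(v=11,ok=F), TRANSFORM:P2(v=0,ok=F), EMIT:-] out:P1(v=0); bubbles=2
Tick 6: [PARSE:-, VALIDATE:-, TRANSFORM:P3(v=0,ok=F), EMIT:P2(v=0,ok=F)] out:-; bubbles=2
Tick 7: [PARSE:-, VALIDATE:-, TRANSFORM:-, EMIT:P3(v=0,ok=F)] out:P2(v=0); bubbles=3
Tick 8: [PARSE:-, VALIDATE:-, TRANSFORM:-, EMIT:-] out:P3(v=0); bubbles=4
Total bubble-slots: 20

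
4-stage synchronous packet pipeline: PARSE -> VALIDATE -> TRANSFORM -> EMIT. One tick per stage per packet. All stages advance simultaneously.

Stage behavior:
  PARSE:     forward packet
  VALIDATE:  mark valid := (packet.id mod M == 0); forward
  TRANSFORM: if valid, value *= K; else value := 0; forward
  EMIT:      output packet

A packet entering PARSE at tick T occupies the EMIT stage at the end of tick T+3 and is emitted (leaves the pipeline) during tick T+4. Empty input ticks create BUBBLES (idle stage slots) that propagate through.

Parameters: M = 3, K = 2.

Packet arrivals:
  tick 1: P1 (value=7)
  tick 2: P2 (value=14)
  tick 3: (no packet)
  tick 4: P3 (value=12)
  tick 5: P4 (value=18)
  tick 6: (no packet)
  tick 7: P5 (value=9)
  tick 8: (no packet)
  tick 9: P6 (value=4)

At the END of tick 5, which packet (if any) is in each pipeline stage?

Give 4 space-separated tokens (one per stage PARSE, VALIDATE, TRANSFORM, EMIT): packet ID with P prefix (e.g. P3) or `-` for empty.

Answer: P4 P3 - P2

Derivation:
Tick 1: [PARSE:P1(v=7,ok=F), VALIDATE:-, TRANSFORM:-, EMIT:-] out:-; in:P1
Tick 2: [PARSE:P2(v=14,ok=F), VALIDATE:P1(v=7,ok=F), TRANSFORM:-, EMIT:-] out:-; in:P2
Tick 3: [PARSE:-, VALIDATE:P2(v=14,ok=F), TRANSFORM:P1(v=0,ok=F), EMIT:-] out:-; in:-
Tick 4: [PARSE:P3(v=12,ok=F), VALIDATE:-, TRANSFORM:P2(v=0,ok=F), EMIT:P1(v=0,ok=F)] out:-; in:P3
Tick 5: [PARSE:P4(v=18,ok=F), VALIDATE:P3(v=12,ok=T), TRANSFORM:-, EMIT:P2(v=0,ok=F)] out:P1(v=0); in:P4
At end of tick 5: ['P4', 'P3', '-', 'P2']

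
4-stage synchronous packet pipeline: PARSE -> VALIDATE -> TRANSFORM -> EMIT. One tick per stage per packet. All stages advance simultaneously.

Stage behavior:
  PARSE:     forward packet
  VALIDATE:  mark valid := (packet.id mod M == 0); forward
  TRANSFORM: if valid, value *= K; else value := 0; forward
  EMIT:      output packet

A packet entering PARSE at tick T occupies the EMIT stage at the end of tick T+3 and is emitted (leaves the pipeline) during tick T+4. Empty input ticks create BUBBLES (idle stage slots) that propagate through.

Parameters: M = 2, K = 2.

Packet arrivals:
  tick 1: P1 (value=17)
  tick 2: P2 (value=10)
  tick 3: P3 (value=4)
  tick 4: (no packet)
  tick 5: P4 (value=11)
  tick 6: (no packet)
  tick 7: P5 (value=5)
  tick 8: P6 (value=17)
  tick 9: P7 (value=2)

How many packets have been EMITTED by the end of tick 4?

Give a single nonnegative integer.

Answer: 0

Derivation:
Tick 1: [PARSE:P1(v=17,ok=F), VALIDATE:-, TRANSFORM:-, EMIT:-] out:-; in:P1
Tick 2: [PARSE:P2(v=10,ok=F), VALIDATE:P1(v=17,ok=F), TRANSFORM:-, EMIT:-] out:-; in:P2
Tick 3: [PARSE:P3(v=4,ok=F), VALIDATE:P2(v=10,ok=T), TRANSFORM:P1(v=0,ok=F), EMIT:-] out:-; in:P3
Tick 4: [PARSE:-, VALIDATE:P3(v=4,ok=F), TRANSFORM:P2(v=20,ok=T), EMIT:P1(v=0,ok=F)] out:-; in:-
Emitted by tick 4: []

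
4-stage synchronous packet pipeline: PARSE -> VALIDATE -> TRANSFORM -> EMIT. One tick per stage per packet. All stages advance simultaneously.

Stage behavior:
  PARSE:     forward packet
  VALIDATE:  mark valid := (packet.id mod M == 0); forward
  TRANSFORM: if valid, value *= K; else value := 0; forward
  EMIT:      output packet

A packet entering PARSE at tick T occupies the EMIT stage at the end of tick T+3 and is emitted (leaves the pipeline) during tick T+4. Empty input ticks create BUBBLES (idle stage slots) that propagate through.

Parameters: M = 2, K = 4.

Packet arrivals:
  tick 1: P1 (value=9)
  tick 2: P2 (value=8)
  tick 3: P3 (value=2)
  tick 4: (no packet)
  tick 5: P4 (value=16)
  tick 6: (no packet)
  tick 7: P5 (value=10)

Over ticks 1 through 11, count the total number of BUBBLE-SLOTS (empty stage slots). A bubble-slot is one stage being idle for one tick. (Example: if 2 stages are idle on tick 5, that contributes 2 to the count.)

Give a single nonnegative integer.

Answer: 24

Derivation:
Tick 1: [PARSE:P1(v=9,ok=F), VALIDATE:-, TRANSFORM:-, EMIT:-] out:-; bubbles=3
Tick 2: [PARSE:P2(v=8,ok=F), VALIDATE:P1(v=9,ok=F), TRANSFORM:-, EMIT:-] out:-; bubbles=2
Tick 3: [PARSE:P3(v=2,ok=F), VALIDATE:P2(v=8,ok=T), TRANSFORM:P1(v=0,ok=F), EMIT:-] out:-; bubbles=1
Tick 4: [PARSE:-, VALIDATE:P3(v=2,ok=F), TRANSFORM:P2(v=32,ok=T), EMIT:P1(v=0,ok=F)] out:-; bubbles=1
Tick 5: [PARSE:P4(v=16,ok=F), VALIDATE:-, TRANSFORM:P3(v=0,ok=F), EMIT:P2(v=32,ok=T)] out:P1(v=0); bubbles=1
Tick 6: [PARSE:-, VALIDATE:P4(v=16,ok=T), TRANSFORM:-, EMIT:P3(v=0,ok=F)] out:P2(v=32); bubbles=2
Tick 7: [PARSE:P5(v=10,ok=F), VALIDATE:-, TRANSFORM:P4(v=64,ok=T), EMIT:-] out:P3(v=0); bubbles=2
Tick 8: [PARSE:-, VALIDATE:P5(v=10,ok=F), TRANSFORM:-, EMIT:P4(v=64,ok=T)] out:-; bubbles=2
Tick 9: [PARSE:-, VALIDATE:-, TRANSFORM:P5(v=0,ok=F), EMIT:-] out:P4(v=64); bubbles=3
Tick 10: [PARSE:-, VALIDATE:-, TRANSFORM:-, EMIT:P5(v=0,ok=F)] out:-; bubbles=3
Tick 11: [PARSE:-, VALIDATE:-, TRANSFORM:-, EMIT:-] out:P5(v=0); bubbles=4
Total bubble-slots: 24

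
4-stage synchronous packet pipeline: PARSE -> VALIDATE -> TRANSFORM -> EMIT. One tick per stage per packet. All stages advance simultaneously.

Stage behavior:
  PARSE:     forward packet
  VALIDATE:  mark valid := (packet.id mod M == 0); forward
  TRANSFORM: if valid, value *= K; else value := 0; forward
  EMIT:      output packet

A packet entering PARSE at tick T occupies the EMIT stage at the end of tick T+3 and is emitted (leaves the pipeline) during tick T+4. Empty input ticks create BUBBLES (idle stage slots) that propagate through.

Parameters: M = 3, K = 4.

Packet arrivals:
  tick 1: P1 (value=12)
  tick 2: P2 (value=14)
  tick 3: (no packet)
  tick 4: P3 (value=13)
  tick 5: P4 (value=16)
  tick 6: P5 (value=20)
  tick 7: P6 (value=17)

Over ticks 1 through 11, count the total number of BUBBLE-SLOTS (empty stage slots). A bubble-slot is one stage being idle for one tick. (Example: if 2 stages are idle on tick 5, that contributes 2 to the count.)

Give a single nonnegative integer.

Answer: 20

Derivation:
Tick 1: [PARSE:P1(v=12,ok=F), VALIDATE:-, TRANSFORM:-, EMIT:-] out:-; bubbles=3
Tick 2: [PARSE:P2(v=14,ok=F), VALIDATE:P1(v=12,ok=F), TRANSFORM:-, EMIT:-] out:-; bubbles=2
Tick 3: [PARSE:-, VALIDATE:P2(v=14,ok=F), TRANSFORM:P1(v=0,ok=F), EMIT:-] out:-; bubbles=2
Tick 4: [PARSE:P3(v=13,ok=F), VALIDATE:-, TRANSFORM:P2(v=0,ok=F), EMIT:P1(v=0,ok=F)] out:-; bubbles=1
Tick 5: [PARSE:P4(v=16,ok=F), VALIDATE:P3(v=13,ok=T), TRANSFORM:-, EMIT:P2(v=0,ok=F)] out:P1(v=0); bubbles=1
Tick 6: [PARSE:P5(v=20,ok=F), VALIDATE:P4(v=16,ok=F), TRANSFORM:P3(v=52,ok=T), EMIT:-] out:P2(v=0); bubbles=1
Tick 7: [PARSE:P6(v=17,ok=F), VALIDATE:P5(v=20,ok=F), TRANSFORM:P4(v=0,ok=F), EMIT:P3(v=52,ok=T)] out:-; bubbles=0
Tick 8: [PARSE:-, VALIDATE:P6(v=17,ok=T), TRANSFORM:P5(v=0,ok=F), EMIT:P4(v=0,ok=F)] out:P3(v=52); bubbles=1
Tick 9: [PARSE:-, VALIDATE:-, TRANSFORM:P6(v=68,ok=T), EMIT:P5(v=0,ok=F)] out:P4(v=0); bubbles=2
Tick 10: [PARSE:-, VALIDATE:-, TRANSFORM:-, EMIT:P6(v=68,ok=T)] out:P5(v=0); bubbles=3
Tick 11: [PARSE:-, VALIDATE:-, TRANSFORM:-, EMIT:-] out:P6(v=68); bubbles=4
Total bubble-slots: 20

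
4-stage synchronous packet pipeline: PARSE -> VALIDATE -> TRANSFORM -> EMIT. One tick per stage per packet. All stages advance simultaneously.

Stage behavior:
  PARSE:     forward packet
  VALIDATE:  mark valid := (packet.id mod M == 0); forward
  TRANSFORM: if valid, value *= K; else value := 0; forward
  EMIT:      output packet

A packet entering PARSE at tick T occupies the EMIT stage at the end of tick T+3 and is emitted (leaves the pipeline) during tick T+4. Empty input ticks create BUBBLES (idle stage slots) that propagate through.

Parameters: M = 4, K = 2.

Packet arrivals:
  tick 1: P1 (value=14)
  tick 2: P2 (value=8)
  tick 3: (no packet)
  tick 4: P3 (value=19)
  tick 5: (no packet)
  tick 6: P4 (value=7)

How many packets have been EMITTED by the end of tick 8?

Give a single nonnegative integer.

Tick 1: [PARSE:P1(v=14,ok=F), VALIDATE:-, TRANSFORM:-, EMIT:-] out:-; in:P1
Tick 2: [PARSE:P2(v=8,ok=F), VALIDATE:P1(v=14,ok=F), TRANSFORM:-, EMIT:-] out:-; in:P2
Tick 3: [PARSE:-, VALIDATE:P2(v=8,ok=F), TRANSFORM:P1(v=0,ok=F), EMIT:-] out:-; in:-
Tick 4: [PARSE:P3(v=19,ok=F), VALIDATE:-, TRANSFORM:P2(v=0,ok=F), EMIT:P1(v=0,ok=F)] out:-; in:P3
Tick 5: [PARSE:-, VALIDATE:P3(v=19,ok=F), TRANSFORM:-, EMIT:P2(v=0,ok=F)] out:P1(v=0); in:-
Tick 6: [PARSE:P4(v=7,ok=F), VALIDATE:-, TRANSFORM:P3(v=0,ok=F), EMIT:-] out:P2(v=0); in:P4
Tick 7: [PARSE:-, VALIDATE:P4(v=7,ok=T), TRANSFORM:-, EMIT:P3(v=0,ok=F)] out:-; in:-
Tick 8: [PARSE:-, VALIDATE:-, TRANSFORM:P4(v=14,ok=T), EMIT:-] out:P3(v=0); in:-
Emitted by tick 8: ['P1', 'P2', 'P3']

Answer: 3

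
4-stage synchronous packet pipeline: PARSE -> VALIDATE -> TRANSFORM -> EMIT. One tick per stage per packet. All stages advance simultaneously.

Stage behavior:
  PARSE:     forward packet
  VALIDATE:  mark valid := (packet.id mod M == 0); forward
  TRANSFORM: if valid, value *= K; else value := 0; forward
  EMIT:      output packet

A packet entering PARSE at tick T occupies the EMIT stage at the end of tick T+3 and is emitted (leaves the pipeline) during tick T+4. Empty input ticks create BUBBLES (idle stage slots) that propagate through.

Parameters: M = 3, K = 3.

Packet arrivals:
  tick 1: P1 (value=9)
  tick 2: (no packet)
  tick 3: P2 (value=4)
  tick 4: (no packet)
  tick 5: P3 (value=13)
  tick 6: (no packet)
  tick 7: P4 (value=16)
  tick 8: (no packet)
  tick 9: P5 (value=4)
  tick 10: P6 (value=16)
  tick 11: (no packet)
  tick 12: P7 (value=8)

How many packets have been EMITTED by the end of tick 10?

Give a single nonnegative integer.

Tick 1: [PARSE:P1(v=9,ok=F), VALIDATE:-, TRANSFORM:-, EMIT:-] out:-; in:P1
Tick 2: [PARSE:-, VALIDATE:P1(v=9,ok=F), TRANSFORM:-, EMIT:-] out:-; in:-
Tick 3: [PARSE:P2(v=4,ok=F), VALIDATE:-, TRANSFORM:P1(v=0,ok=F), EMIT:-] out:-; in:P2
Tick 4: [PARSE:-, VALIDATE:P2(v=4,ok=F), TRANSFORM:-, EMIT:P1(v=0,ok=F)] out:-; in:-
Tick 5: [PARSE:P3(v=13,ok=F), VALIDATE:-, TRANSFORM:P2(v=0,ok=F), EMIT:-] out:P1(v=0); in:P3
Tick 6: [PARSE:-, VALIDATE:P3(v=13,ok=T), TRANSFORM:-, EMIT:P2(v=0,ok=F)] out:-; in:-
Tick 7: [PARSE:P4(v=16,ok=F), VALIDATE:-, TRANSFORM:P3(v=39,ok=T), EMIT:-] out:P2(v=0); in:P4
Tick 8: [PARSE:-, VALIDATE:P4(v=16,ok=F), TRANSFORM:-, EMIT:P3(v=39,ok=T)] out:-; in:-
Tick 9: [PARSE:P5(v=4,ok=F), VALIDATE:-, TRANSFORM:P4(v=0,ok=F), EMIT:-] out:P3(v=39); in:P5
Tick 10: [PARSE:P6(v=16,ok=F), VALIDATE:P5(v=4,ok=F), TRANSFORM:-, EMIT:P4(v=0,ok=F)] out:-; in:P6
Emitted by tick 10: ['P1', 'P2', 'P3']

Answer: 3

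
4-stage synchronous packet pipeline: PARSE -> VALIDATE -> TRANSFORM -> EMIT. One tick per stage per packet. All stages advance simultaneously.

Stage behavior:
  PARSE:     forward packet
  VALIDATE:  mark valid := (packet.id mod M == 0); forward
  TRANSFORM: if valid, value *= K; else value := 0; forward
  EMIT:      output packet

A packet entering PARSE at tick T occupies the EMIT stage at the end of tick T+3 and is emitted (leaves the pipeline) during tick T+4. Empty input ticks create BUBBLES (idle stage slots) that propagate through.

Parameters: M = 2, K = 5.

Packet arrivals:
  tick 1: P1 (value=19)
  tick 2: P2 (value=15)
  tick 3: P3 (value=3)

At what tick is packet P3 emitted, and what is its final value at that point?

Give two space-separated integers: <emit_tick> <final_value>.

Tick 1: [PARSE:P1(v=19,ok=F), VALIDATE:-, TRANSFORM:-, EMIT:-] out:-; in:P1
Tick 2: [PARSE:P2(v=15,ok=F), VALIDATE:P1(v=19,ok=F), TRANSFORM:-, EMIT:-] out:-; in:P2
Tick 3: [PARSE:P3(v=3,ok=F), VALIDATE:P2(v=15,ok=T), TRANSFORM:P1(v=0,ok=F), EMIT:-] out:-; in:P3
Tick 4: [PARSE:-, VALIDATE:P3(v=3,ok=F), TRANSFORM:P2(v=75,ok=T), EMIT:P1(v=0,ok=F)] out:-; in:-
Tick 5: [PARSE:-, VALIDATE:-, TRANSFORM:P3(v=0,ok=F), EMIT:P2(v=75,ok=T)] out:P1(v=0); in:-
Tick 6: [PARSE:-, VALIDATE:-, TRANSFORM:-, EMIT:P3(v=0,ok=F)] out:P2(v=75); in:-
Tick 7: [PARSE:-, VALIDATE:-, TRANSFORM:-, EMIT:-] out:P3(v=0); in:-
P3: arrives tick 3, valid=False (id=3, id%2=1), emit tick 7, final value 0

Answer: 7 0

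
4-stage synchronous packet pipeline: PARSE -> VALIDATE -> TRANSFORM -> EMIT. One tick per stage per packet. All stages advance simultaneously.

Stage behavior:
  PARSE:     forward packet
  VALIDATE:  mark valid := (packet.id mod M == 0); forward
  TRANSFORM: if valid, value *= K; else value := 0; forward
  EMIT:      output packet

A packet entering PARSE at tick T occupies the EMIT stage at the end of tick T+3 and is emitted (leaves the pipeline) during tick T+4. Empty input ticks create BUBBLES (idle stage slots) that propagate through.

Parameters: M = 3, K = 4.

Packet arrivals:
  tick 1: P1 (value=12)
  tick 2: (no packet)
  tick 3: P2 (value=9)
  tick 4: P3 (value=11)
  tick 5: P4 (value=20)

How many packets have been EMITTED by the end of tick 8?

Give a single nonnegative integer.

Answer: 3

Derivation:
Tick 1: [PARSE:P1(v=12,ok=F), VALIDATE:-, TRANSFORM:-, EMIT:-] out:-; in:P1
Tick 2: [PARSE:-, VALIDATE:P1(v=12,ok=F), TRANSFORM:-, EMIT:-] out:-; in:-
Tick 3: [PARSE:P2(v=9,ok=F), VALIDATE:-, TRANSFORM:P1(v=0,ok=F), EMIT:-] out:-; in:P2
Tick 4: [PARSE:P3(v=11,ok=F), VALIDATE:P2(v=9,ok=F), TRANSFORM:-, EMIT:P1(v=0,ok=F)] out:-; in:P3
Tick 5: [PARSE:P4(v=20,ok=F), VALIDATE:P3(v=11,ok=T), TRANSFORM:P2(v=0,ok=F), EMIT:-] out:P1(v=0); in:P4
Tick 6: [PARSE:-, VALIDATE:P4(v=20,ok=F), TRANSFORM:P3(v=44,ok=T), EMIT:P2(v=0,ok=F)] out:-; in:-
Tick 7: [PARSE:-, VALIDATE:-, TRANSFORM:P4(v=0,ok=F), EMIT:P3(v=44,ok=T)] out:P2(v=0); in:-
Tick 8: [PARSE:-, VALIDATE:-, TRANSFORM:-, EMIT:P4(v=0,ok=F)] out:P3(v=44); in:-
Emitted by tick 8: ['P1', 'P2', 'P3']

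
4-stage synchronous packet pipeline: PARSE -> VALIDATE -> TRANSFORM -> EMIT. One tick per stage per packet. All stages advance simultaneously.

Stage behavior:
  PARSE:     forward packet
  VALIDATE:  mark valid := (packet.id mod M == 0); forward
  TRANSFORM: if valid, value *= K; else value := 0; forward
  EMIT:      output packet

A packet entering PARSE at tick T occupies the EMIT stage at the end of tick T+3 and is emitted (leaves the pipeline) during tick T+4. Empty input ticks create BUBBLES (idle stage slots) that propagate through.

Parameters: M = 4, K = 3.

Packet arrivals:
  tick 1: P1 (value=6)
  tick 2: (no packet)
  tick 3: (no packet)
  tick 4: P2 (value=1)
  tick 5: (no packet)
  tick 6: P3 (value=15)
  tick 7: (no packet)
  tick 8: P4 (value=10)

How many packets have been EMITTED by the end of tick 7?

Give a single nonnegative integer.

Answer: 1

Derivation:
Tick 1: [PARSE:P1(v=6,ok=F), VALIDATE:-, TRANSFORM:-, EMIT:-] out:-; in:P1
Tick 2: [PARSE:-, VALIDATE:P1(v=6,ok=F), TRANSFORM:-, EMIT:-] out:-; in:-
Tick 3: [PARSE:-, VALIDATE:-, TRANSFORM:P1(v=0,ok=F), EMIT:-] out:-; in:-
Tick 4: [PARSE:P2(v=1,ok=F), VALIDATE:-, TRANSFORM:-, EMIT:P1(v=0,ok=F)] out:-; in:P2
Tick 5: [PARSE:-, VALIDATE:P2(v=1,ok=F), TRANSFORM:-, EMIT:-] out:P1(v=0); in:-
Tick 6: [PARSE:P3(v=15,ok=F), VALIDATE:-, TRANSFORM:P2(v=0,ok=F), EMIT:-] out:-; in:P3
Tick 7: [PARSE:-, VALIDATE:P3(v=15,ok=F), TRANSFORM:-, EMIT:P2(v=0,ok=F)] out:-; in:-
Emitted by tick 7: ['P1']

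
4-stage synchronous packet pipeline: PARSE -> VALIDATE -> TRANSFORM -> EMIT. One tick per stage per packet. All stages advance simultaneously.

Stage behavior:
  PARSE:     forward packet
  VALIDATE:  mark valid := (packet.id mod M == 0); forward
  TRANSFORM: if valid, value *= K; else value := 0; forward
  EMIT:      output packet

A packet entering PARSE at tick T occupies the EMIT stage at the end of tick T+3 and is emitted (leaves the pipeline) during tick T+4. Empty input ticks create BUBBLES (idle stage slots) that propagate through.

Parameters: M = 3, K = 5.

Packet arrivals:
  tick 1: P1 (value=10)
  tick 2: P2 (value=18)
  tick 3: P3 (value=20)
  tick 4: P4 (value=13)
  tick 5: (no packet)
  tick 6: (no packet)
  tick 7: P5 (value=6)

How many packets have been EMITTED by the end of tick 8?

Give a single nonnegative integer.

Tick 1: [PARSE:P1(v=10,ok=F), VALIDATE:-, TRANSFORM:-, EMIT:-] out:-; in:P1
Tick 2: [PARSE:P2(v=18,ok=F), VALIDATE:P1(v=10,ok=F), TRANSFORM:-, EMIT:-] out:-; in:P2
Tick 3: [PARSE:P3(v=20,ok=F), VALIDATE:P2(v=18,ok=F), TRANSFORM:P1(v=0,ok=F), EMIT:-] out:-; in:P3
Tick 4: [PARSE:P4(v=13,ok=F), VALIDATE:P3(v=20,ok=T), TRANSFORM:P2(v=0,ok=F), EMIT:P1(v=0,ok=F)] out:-; in:P4
Tick 5: [PARSE:-, VALIDATE:P4(v=13,ok=F), TRANSFORM:P3(v=100,ok=T), EMIT:P2(v=0,ok=F)] out:P1(v=0); in:-
Tick 6: [PARSE:-, VALIDATE:-, TRANSFORM:P4(v=0,ok=F), EMIT:P3(v=100,ok=T)] out:P2(v=0); in:-
Tick 7: [PARSE:P5(v=6,ok=F), VALIDATE:-, TRANSFORM:-, EMIT:P4(v=0,ok=F)] out:P3(v=100); in:P5
Tick 8: [PARSE:-, VALIDATE:P5(v=6,ok=F), TRANSFORM:-, EMIT:-] out:P4(v=0); in:-
Emitted by tick 8: ['P1', 'P2', 'P3', 'P4']

Answer: 4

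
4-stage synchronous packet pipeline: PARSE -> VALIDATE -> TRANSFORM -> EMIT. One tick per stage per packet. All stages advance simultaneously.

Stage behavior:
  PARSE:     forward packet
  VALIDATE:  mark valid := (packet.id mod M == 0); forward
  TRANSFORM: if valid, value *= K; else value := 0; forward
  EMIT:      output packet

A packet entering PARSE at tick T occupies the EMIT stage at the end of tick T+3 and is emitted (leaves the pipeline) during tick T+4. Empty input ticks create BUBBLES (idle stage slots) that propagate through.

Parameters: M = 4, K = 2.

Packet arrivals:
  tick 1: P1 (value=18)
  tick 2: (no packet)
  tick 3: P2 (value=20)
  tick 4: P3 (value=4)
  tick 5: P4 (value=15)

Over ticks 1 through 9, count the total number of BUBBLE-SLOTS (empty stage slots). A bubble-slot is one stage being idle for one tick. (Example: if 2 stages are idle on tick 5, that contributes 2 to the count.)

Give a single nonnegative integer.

Answer: 20

Derivation:
Tick 1: [PARSE:P1(v=18,ok=F), VALIDATE:-, TRANSFORM:-, EMIT:-] out:-; bubbles=3
Tick 2: [PARSE:-, VALIDATE:P1(v=18,ok=F), TRANSFORM:-, EMIT:-] out:-; bubbles=3
Tick 3: [PARSE:P2(v=20,ok=F), VALIDATE:-, TRANSFORM:P1(v=0,ok=F), EMIT:-] out:-; bubbles=2
Tick 4: [PARSE:P3(v=4,ok=F), VALIDATE:P2(v=20,ok=F), TRANSFORM:-, EMIT:P1(v=0,ok=F)] out:-; bubbles=1
Tick 5: [PARSE:P4(v=15,ok=F), VALIDATE:P3(v=4,ok=F), TRANSFORM:P2(v=0,ok=F), EMIT:-] out:P1(v=0); bubbles=1
Tick 6: [PARSE:-, VALIDATE:P4(v=15,ok=T), TRANSFORM:P3(v=0,ok=F), EMIT:P2(v=0,ok=F)] out:-; bubbles=1
Tick 7: [PARSE:-, VALIDATE:-, TRANSFORM:P4(v=30,ok=T), EMIT:P3(v=0,ok=F)] out:P2(v=0); bubbles=2
Tick 8: [PARSE:-, VALIDATE:-, TRANSFORM:-, EMIT:P4(v=30,ok=T)] out:P3(v=0); bubbles=3
Tick 9: [PARSE:-, VALIDATE:-, TRANSFORM:-, EMIT:-] out:P4(v=30); bubbles=4
Total bubble-slots: 20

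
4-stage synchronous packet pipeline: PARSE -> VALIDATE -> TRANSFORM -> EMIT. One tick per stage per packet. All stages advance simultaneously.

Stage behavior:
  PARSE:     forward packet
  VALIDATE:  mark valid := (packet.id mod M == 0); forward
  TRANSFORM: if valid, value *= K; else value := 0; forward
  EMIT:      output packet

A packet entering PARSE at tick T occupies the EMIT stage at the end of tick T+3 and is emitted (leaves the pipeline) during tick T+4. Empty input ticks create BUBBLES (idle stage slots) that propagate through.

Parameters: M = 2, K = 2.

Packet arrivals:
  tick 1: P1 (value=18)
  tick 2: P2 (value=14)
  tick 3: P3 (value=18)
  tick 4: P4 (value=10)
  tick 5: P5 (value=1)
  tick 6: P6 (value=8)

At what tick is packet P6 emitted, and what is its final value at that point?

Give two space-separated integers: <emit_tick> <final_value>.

Answer: 10 16

Derivation:
Tick 1: [PARSE:P1(v=18,ok=F), VALIDATE:-, TRANSFORM:-, EMIT:-] out:-; in:P1
Tick 2: [PARSE:P2(v=14,ok=F), VALIDATE:P1(v=18,ok=F), TRANSFORM:-, EMIT:-] out:-; in:P2
Tick 3: [PARSE:P3(v=18,ok=F), VALIDATE:P2(v=14,ok=T), TRANSFORM:P1(v=0,ok=F), EMIT:-] out:-; in:P3
Tick 4: [PARSE:P4(v=10,ok=F), VALIDATE:P3(v=18,ok=F), TRANSFORM:P2(v=28,ok=T), EMIT:P1(v=0,ok=F)] out:-; in:P4
Tick 5: [PARSE:P5(v=1,ok=F), VALIDATE:P4(v=10,ok=T), TRANSFORM:P3(v=0,ok=F), EMIT:P2(v=28,ok=T)] out:P1(v=0); in:P5
Tick 6: [PARSE:P6(v=8,ok=F), VALIDATE:P5(v=1,ok=F), TRANSFORM:P4(v=20,ok=T), EMIT:P3(v=0,ok=F)] out:P2(v=28); in:P6
Tick 7: [PARSE:-, VALIDATE:P6(v=8,ok=T), TRANSFORM:P5(v=0,ok=F), EMIT:P4(v=20,ok=T)] out:P3(v=0); in:-
Tick 8: [PARSE:-, VALIDATE:-, TRANSFORM:P6(v=16,ok=T), EMIT:P5(v=0,ok=F)] out:P4(v=20); in:-
Tick 9: [PARSE:-, VALIDATE:-, TRANSFORM:-, EMIT:P6(v=16,ok=T)] out:P5(v=0); in:-
Tick 10: [PARSE:-, VALIDATE:-, TRANSFORM:-, EMIT:-] out:P6(v=16); in:-
P6: arrives tick 6, valid=True (id=6, id%2=0), emit tick 10, final value 16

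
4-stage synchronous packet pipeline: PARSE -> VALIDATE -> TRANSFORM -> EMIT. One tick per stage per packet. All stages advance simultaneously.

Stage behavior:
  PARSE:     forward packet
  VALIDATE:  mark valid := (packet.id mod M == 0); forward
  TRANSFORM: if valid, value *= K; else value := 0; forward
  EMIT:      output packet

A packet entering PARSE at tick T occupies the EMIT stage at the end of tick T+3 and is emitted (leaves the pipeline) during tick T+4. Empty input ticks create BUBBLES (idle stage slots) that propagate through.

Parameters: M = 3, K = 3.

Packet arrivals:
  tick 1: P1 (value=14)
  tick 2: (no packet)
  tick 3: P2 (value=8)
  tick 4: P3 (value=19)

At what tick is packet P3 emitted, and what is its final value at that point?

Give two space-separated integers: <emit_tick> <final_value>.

Tick 1: [PARSE:P1(v=14,ok=F), VALIDATE:-, TRANSFORM:-, EMIT:-] out:-; in:P1
Tick 2: [PARSE:-, VALIDATE:P1(v=14,ok=F), TRANSFORM:-, EMIT:-] out:-; in:-
Tick 3: [PARSE:P2(v=8,ok=F), VALIDATE:-, TRANSFORM:P1(v=0,ok=F), EMIT:-] out:-; in:P2
Tick 4: [PARSE:P3(v=19,ok=F), VALIDATE:P2(v=8,ok=F), TRANSFORM:-, EMIT:P1(v=0,ok=F)] out:-; in:P3
Tick 5: [PARSE:-, VALIDATE:P3(v=19,ok=T), TRANSFORM:P2(v=0,ok=F), EMIT:-] out:P1(v=0); in:-
Tick 6: [PARSE:-, VALIDATE:-, TRANSFORM:P3(v=57,ok=T), EMIT:P2(v=0,ok=F)] out:-; in:-
Tick 7: [PARSE:-, VALIDATE:-, TRANSFORM:-, EMIT:P3(v=57,ok=T)] out:P2(v=0); in:-
Tick 8: [PARSE:-, VALIDATE:-, TRANSFORM:-, EMIT:-] out:P3(v=57); in:-
P3: arrives tick 4, valid=True (id=3, id%3=0), emit tick 8, final value 57

Answer: 8 57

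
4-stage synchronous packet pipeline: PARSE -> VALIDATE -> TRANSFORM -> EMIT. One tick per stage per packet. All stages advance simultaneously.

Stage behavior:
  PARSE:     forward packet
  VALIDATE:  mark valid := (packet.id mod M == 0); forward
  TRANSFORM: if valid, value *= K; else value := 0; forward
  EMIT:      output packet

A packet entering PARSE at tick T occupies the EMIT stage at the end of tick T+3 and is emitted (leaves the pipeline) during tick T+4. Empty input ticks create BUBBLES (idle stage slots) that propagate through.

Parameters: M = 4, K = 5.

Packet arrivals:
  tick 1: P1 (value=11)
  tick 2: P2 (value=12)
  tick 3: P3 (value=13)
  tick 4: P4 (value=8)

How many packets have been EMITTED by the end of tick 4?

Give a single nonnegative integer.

Tick 1: [PARSE:P1(v=11,ok=F), VALIDATE:-, TRANSFORM:-, EMIT:-] out:-; in:P1
Tick 2: [PARSE:P2(v=12,ok=F), VALIDATE:P1(v=11,ok=F), TRANSFORM:-, EMIT:-] out:-; in:P2
Tick 3: [PARSE:P3(v=13,ok=F), VALIDATE:P2(v=12,ok=F), TRANSFORM:P1(v=0,ok=F), EMIT:-] out:-; in:P3
Tick 4: [PARSE:P4(v=8,ok=F), VALIDATE:P3(v=13,ok=F), TRANSFORM:P2(v=0,ok=F), EMIT:P1(v=0,ok=F)] out:-; in:P4
Emitted by tick 4: []

Answer: 0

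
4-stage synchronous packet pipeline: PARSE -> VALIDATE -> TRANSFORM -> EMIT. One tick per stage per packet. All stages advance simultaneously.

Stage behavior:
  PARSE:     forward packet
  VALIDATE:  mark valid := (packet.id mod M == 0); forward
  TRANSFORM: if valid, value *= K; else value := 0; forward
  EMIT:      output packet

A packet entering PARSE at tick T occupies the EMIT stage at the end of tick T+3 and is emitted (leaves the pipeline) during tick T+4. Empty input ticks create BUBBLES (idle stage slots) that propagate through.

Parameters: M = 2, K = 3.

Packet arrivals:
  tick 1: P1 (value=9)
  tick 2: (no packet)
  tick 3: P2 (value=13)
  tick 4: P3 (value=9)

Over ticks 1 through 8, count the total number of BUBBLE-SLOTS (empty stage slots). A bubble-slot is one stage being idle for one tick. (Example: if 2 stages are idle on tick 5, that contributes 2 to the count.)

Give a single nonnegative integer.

Answer: 20

Derivation:
Tick 1: [PARSE:P1(v=9,ok=F), VALIDATE:-, TRANSFORM:-, EMIT:-] out:-; bubbles=3
Tick 2: [PARSE:-, VALIDATE:P1(v=9,ok=F), TRANSFORM:-, EMIT:-] out:-; bubbles=3
Tick 3: [PARSE:P2(v=13,ok=F), VALIDATE:-, TRANSFORM:P1(v=0,ok=F), EMIT:-] out:-; bubbles=2
Tick 4: [PARSE:P3(v=9,ok=F), VALIDATE:P2(v=13,ok=T), TRANSFORM:-, EMIT:P1(v=0,ok=F)] out:-; bubbles=1
Tick 5: [PARSE:-, VALIDATE:P3(v=9,ok=F), TRANSFORM:P2(v=39,ok=T), EMIT:-] out:P1(v=0); bubbles=2
Tick 6: [PARSE:-, VALIDATE:-, TRANSFORM:P3(v=0,ok=F), EMIT:P2(v=39,ok=T)] out:-; bubbles=2
Tick 7: [PARSE:-, VALIDATE:-, TRANSFORM:-, EMIT:P3(v=0,ok=F)] out:P2(v=39); bubbles=3
Tick 8: [PARSE:-, VALIDATE:-, TRANSFORM:-, EMIT:-] out:P3(v=0); bubbles=4
Total bubble-slots: 20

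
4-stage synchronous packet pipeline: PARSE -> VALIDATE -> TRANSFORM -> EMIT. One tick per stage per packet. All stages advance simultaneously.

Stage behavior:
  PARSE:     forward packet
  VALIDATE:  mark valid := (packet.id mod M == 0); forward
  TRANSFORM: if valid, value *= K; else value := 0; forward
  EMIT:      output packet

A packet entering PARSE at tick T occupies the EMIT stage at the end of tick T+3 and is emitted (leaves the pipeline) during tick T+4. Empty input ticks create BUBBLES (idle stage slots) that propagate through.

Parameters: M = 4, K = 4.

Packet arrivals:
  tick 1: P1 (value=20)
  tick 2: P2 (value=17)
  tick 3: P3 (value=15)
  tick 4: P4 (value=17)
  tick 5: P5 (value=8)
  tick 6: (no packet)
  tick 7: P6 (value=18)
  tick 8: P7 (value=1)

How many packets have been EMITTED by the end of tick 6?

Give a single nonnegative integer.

Answer: 2

Derivation:
Tick 1: [PARSE:P1(v=20,ok=F), VALIDATE:-, TRANSFORM:-, EMIT:-] out:-; in:P1
Tick 2: [PARSE:P2(v=17,ok=F), VALIDATE:P1(v=20,ok=F), TRANSFORM:-, EMIT:-] out:-; in:P2
Tick 3: [PARSE:P3(v=15,ok=F), VALIDATE:P2(v=17,ok=F), TRANSFORM:P1(v=0,ok=F), EMIT:-] out:-; in:P3
Tick 4: [PARSE:P4(v=17,ok=F), VALIDATE:P3(v=15,ok=F), TRANSFORM:P2(v=0,ok=F), EMIT:P1(v=0,ok=F)] out:-; in:P4
Tick 5: [PARSE:P5(v=8,ok=F), VALIDATE:P4(v=17,ok=T), TRANSFORM:P3(v=0,ok=F), EMIT:P2(v=0,ok=F)] out:P1(v=0); in:P5
Tick 6: [PARSE:-, VALIDATE:P5(v=8,ok=F), TRANSFORM:P4(v=68,ok=T), EMIT:P3(v=0,ok=F)] out:P2(v=0); in:-
Emitted by tick 6: ['P1', 'P2']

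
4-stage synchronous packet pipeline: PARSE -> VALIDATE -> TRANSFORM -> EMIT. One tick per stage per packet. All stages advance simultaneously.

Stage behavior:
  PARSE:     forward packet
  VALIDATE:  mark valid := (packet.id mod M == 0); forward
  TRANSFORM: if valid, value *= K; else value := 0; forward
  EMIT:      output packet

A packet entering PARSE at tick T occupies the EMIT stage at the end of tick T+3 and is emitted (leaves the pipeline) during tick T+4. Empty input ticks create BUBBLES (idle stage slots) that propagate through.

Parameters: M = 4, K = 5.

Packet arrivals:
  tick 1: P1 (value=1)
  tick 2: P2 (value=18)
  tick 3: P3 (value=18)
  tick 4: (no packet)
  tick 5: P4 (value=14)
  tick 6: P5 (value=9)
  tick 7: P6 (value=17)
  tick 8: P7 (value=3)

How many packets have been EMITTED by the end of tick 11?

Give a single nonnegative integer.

Answer: 6

Derivation:
Tick 1: [PARSE:P1(v=1,ok=F), VALIDATE:-, TRANSFORM:-, EMIT:-] out:-; in:P1
Tick 2: [PARSE:P2(v=18,ok=F), VALIDATE:P1(v=1,ok=F), TRANSFORM:-, EMIT:-] out:-; in:P2
Tick 3: [PARSE:P3(v=18,ok=F), VALIDATE:P2(v=18,ok=F), TRANSFORM:P1(v=0,ok=F), EMIT:-] out:-; in:P3
Tick 4: [PARSE:-, VALIDATE:P3(v=18,ok=F), TRANSFORM:P2(v=0,ok=F), EMIT:P1(v=0,ok=F)] out:-; in:-
Tick 5: [PARSE:P4(v=14,ok=F), VALIDATE:-, TRANSFORM:P3(v=0,ok=F), EMIT:P2(v=0,ok=F)] out:P1(v=0); in:P4
Tick 6: [PARSE:P5(v=9,ok=F), VALIDATE:P4(v=14,ok=T), TRANSFORM:-, EMIT:P3(v=0,ok=F)] out:P2(v=0); in:P5
Tick 7: [PARSE:P6(v=17,ok=F), VALIDATE:P5(v=9,ok=F), TRANSFORM:P4(v=70,ok=T), EMIT:-] out:P3(v=0); in:P6
Tick 8: [PARSE:P7(v=3,ok=F), VALIDATE:P6(v=17,ok=F), TRANSFORM:P5(v=0,ok=F), EMIT:P4(v=70,ok=T)] out:-; in:P7
Tick 9: [PARSE:-, VALIDATE:P7(v=3,ok=F), TRANSFORM:P6(v=0,ok=F), EMIT:P5(v=0,ok=F)] out:P4(v=70); in:-
Tick 10: [PARSE:-, VALIDATE:-, TRANSFORM:P7(v=0,ok=F), EMIT:P6(v=0,ok=F)] out:P5(v=0); in:-
Tick 11: [PARSE:-, VALIDATE:-, TRANSFORM:-, EMIT:P7(v=0,ok=F)] out:P6(v=0); in:-
Emitted by tick 11: ['P1', 'P2', 'P3', 'P4', 'P5', 'P6']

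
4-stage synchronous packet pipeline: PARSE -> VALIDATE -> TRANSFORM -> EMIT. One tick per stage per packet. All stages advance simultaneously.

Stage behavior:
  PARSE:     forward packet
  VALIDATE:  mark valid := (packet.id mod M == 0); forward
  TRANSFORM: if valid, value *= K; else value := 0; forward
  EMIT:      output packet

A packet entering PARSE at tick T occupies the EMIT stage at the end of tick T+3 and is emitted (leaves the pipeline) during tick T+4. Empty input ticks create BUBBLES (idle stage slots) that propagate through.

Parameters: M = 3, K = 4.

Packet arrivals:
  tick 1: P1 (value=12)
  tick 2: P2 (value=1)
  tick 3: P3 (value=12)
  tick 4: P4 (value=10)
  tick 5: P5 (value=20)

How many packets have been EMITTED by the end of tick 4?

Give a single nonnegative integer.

Answer: 0

Derivation:
Tick 1: [PARSE:P1(v=12,ok=F), VALIDATE:-, TRANSFORM:-, EMIT:-] out:-; in:P1
Tick 2: [PARSE:P2(v=1,ok=F), VALIDATE:P1(v=12,ok=F), TRANSFORM:-, EMIT:-] out:-; in:P2
Tick 3: [PARSE:P3(v=12,ok=F), VALIDATE:P2(v=1,ok=F), TRANSFORM:P1(v=0,ok=F), EMIT:-] out:-; in:P3
Tick 4: [PARSE:P4(v=10,ok=F), VALIDATE:P3(v=12,ok=T), TRANSFORM:P2(v=0,ok=F), EMIT:P1(v=0,ok=F)] out:-; in:P4
Emitted by tick 4: []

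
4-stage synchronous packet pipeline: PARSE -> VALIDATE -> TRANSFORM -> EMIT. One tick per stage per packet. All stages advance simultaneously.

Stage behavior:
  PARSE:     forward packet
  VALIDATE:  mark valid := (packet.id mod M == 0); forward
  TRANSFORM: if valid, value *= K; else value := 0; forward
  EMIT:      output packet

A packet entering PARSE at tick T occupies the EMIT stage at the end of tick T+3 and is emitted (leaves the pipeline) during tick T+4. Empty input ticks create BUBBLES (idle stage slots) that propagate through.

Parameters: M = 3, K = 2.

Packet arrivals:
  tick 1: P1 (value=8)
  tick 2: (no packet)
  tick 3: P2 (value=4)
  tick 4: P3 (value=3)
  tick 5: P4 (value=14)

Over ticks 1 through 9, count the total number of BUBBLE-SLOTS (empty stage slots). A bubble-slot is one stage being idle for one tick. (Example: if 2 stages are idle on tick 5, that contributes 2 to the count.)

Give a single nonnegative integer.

Answer: 20

Derivation:
Tick 1: [PARSE:P1(v=8,ok=F), VALIDATE:-, TRANSFORM:-, EMIT:-] out:-; bubbles=3
Tick 2: [PARSE:-, VALIDATE:P1(v=8,ok=F), TRANSFORM:-, EMIT:-] out:-; bubbles=3
Tick 3: [PARSE:P2(v=4,ok=F), VALIDATE:-, TRANSFORM:P1(v=0,ok=F), EMIT:-] out:-; bubbles=2
Tick 4: [PARSE:P3(v=3,ok=F), VALIDATE:P2(v=4,ok=F), TRANSFORM:-, EMIT:P1(v=0,ok=F)] out:-; bubbles=1
Tick 5: [PARSE:P4(v=14,ok=F), VALIDATE:P3(v=3,ok=T), TRANSFORM:P2(v=0,ok=F), EMIT:-] out:P1(v=0); bubbles=1
Tick 6: [PARSE:-, VALIDATE:P4(v=14,ok=F), TRANSFORM:P3(v=6,ok=T), EMIT:P2(v=0,ok=F)] out:-; bubbles=1
Tick 7: [PARSE:-, VALIDATE:-, TRANSFORM:P4(v=0,ok=F), EMIT:P3(v=6,ok=T)] out:P2(v=0); bubbles=2
Tick 8: [PARSE:-, VALIDATE:-, TRANSFORM:-, EMIT:P4(v=0,ok=F)] out:P3(v=6); bubbles=3
Tick 9: [PARSE:-, VALIDATE:-, TRANSFORM:-, EMIT:-] out:P4(v=0); bubbles=4
Total bubble-slots: 20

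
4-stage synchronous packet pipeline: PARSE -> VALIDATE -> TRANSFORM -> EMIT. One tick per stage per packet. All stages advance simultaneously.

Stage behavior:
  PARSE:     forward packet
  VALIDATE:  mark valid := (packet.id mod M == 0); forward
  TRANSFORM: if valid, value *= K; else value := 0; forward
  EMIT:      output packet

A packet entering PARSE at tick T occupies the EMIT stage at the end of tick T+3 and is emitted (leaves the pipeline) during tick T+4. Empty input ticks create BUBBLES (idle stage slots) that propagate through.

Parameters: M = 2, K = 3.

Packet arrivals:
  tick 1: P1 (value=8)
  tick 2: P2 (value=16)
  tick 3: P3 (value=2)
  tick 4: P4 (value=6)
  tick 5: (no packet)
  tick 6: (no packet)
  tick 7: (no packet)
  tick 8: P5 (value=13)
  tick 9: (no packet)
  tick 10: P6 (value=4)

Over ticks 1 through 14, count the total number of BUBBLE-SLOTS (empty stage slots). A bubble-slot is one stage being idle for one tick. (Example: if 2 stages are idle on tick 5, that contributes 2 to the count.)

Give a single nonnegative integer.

Answer: 32

Derivation:
Tick 1: [PARSE:P1(v=8,ok=F), VALIDATE:-, TRANSFORM:-, EMIT:-] out:-; bubbles=3
Tick 2: [PARSE:P2(v=16,ok=F), VALIDATE:P1(v=8,ok=F), TRANSFORM:-, EMIT:-] out:-; bubbles=2
Tick 3: [PARSE:P3(v=2,ok=F), VALIDATE:P2(v=16,ok=T), TRANSFORM:P1(v=0,ok=F), EMIT:-] out:-; bubbles=1
Tick 4: [PARSE:P4(v=6,ok=F), VALIDATE:P3(v=2,ok=F), TRANSFORM:P2(v=48,ok=T), EMIT:P1(v=0,ok=F)] out:-; bubbles=0
Tick 5: [PARSE:-, VALIDATE:P4(v=6,ok=T), TRANSFORM:P3(v=0,ok=F), EMIT:P2(v=48,ok=T)] out:P1(v=0); bubbles=1
Tick 6: [PARSE:-, VALIDATE:-, TRANSFORM:P4(v=18,ok=T), EMIT:P3(v=0,ok=F)] out:P2(v=48); bubbles=2
Tick 7: [PARSE:-, VALIDATE:-, TRANSFORM:-, EMIT:P4(v=18,ok=T)] out:P3(v=0); bubbles=3
Tick 8: [PARSE:P5(v=13,ok=F), VALIDATE:-, TRANSFORM:-, EMIT:-] out:P4(v=18); bubbles=3
Tick 9: [PARSE:-, VALIDATE:P5(v=13,ok=F), TRANSFORM:-, EMIT:-] out:-; bubbles=3
Tick 10: [PARSE:P6(v=4,ok=F), VALIDATE:-, TRANSFORM:P5(v=0,ok=F), EMIT:-] out:-; bubbles=2
Tick 11: [PARSE:-, VALIDATE:P6(v=4,ok=T), TRANSFORM:-, EMIT:P5(v=0,ok=F)] out:-; bubbles=2
Tick 12: [PARSE:-, VALIDATE:-, TRANSFORM:P6(v=12,ok=T), EMIT:-] out:P5(v=0); bubbles=3
Tick 13: [PARSE:-, VALIDATE:-, TRANSFORM:-, EMIT:P6(v=12,ok=T)] out:-; bubbles=3
Tick 14: [PARSE:-, VALIDATE:-, TRANSFORM:-, EMIT:-] out:P6(v=12); bubbles=4
Total bubble-slots: 32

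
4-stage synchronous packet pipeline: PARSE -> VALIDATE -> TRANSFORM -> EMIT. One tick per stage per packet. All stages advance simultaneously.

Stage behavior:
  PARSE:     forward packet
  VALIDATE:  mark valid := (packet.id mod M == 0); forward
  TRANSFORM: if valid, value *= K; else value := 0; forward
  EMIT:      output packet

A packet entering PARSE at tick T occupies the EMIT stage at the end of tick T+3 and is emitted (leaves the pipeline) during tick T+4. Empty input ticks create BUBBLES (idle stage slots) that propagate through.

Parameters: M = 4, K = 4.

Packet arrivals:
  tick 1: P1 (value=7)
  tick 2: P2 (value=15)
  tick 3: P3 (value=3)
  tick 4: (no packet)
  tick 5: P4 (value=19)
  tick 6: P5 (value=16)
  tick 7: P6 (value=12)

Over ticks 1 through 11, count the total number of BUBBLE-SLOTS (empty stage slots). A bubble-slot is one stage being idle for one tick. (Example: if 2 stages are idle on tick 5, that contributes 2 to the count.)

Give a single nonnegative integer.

Answer: 20

Derivation:
Tick 1: [PARSE:P1(v=7,ok=F), VALIDATE:-, TRANSFORM:-, EMIT:-] out:-; bubbles=3
Tick 2: [PARSE:P2(v=15,ok=F), VALIDATE:P1(v=7,ok=F), TRANSFORM:-, EMIT:-] out:-; bubbles=2
Tick 3: [PARSE:P3(v=3,ok=F), VALIDATE:P2(v=15,ok=F), TRANSFORM:P1(v=0,ok=F), EMIT:-] out:-; bubbles=1
Tick 4: [PARSE:-, VALIDATE:P3(v=3,ok=F), TRANSFORM:P2(v=0,ok=F), EMIT:P1(v=0,ok=F)] out:-; bubbles=1
Tick 5: [PARSE:P4(v=19,ok=F), VALIDATE:-, TRANSFORM:P3(v=0,ok=F), EMIT:P2(v=0,ok=F)] out:P1(v=0); bubbles=1
Tick 6: [PARSE:P5(v=16,ok=F), VALIDATE:P4(v=19,ok=T), TRANSFORM:-, EMIT:P3(v=0,ok=F)] out:P2(v=0); bubbles=1
Tick 7: [PARSE:P6(v=12,ok=F), VALIDATE:P5(v=16,ok=F), TRANSFORM:P4(v=76,ok=T), EMIT:-] out:P3(v=0); bubbles=1
Tick 8: [PARSE:-, VALIDATE:P6(v=12,ok=F), TRANSFORM:P5(v=0,ok=F), EMIT:P4(v=76,ok=T)] out:-; bubbles=1
Tick 9: [PARSE:-, VALIDATE:-, TRANSFORM:P6(v=0,ok=F), EMIT:P5(v=0,ok=F)] out:P4(v=76); bubbles=2
Tick 10: [PARSE:-, VALIDATE:-, TRANSFORM:-, EMIT:P6(v=0,ok=F)] out:P5(v=0); bubbles=3
Tick 11: [PARSE:-, VALIDATE:-, TRANSFORM:-, EMIT:-] out:P6(v=0); bubbles=4
Total bubble-slots: 20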